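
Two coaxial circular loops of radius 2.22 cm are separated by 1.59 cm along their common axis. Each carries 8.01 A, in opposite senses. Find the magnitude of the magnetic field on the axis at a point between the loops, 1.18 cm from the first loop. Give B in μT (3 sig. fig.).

Each loop contributes B = μ₀IR²/[2(R²+z²)^(3/2)] on the axis, with z measured from that loop.
Loop 1 (z = 0.0118 m): B₁ = 1.56×10⁻⁴ T. Loop 2 (z = 0.0041 m): B₂ = 2.16×10⁻⁴ T.
The fields oppose: B = |B₁ − B₂| = 5.95×10⁻⁵ T.

B ≈ 59.5 μT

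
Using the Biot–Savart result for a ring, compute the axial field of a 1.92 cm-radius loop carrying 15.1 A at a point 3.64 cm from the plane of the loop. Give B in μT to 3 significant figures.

On the axis of a circular loop, B = μ₀IR² / [2(R²+z²)^(3/2)].
R² + z² = (0.0192)² + (0.0364)² = 0.001694 m², and (R²+z²)^(3/2) = 6.97×10⁻⁵ m³.
B = (4π×10⁻⁷ × 15.1 × 0.0003686) / (2 × 6.97×10⁻⁵) = 5.02×10⁻⁵ T.

B ≈ 50.2 μT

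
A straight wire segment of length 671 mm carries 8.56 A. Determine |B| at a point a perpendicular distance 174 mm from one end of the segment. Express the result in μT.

B ≈ 4.76 μT

For a finite straight segment, B = (μ₀I/4πd)(sinθ₁ + sinθ₂), where θ₁, θ₂ are the angles from the perpendicular to each end.
The perpendicular foot is at one end, so the two end-offsets along the wire are 0 and L = 0.671 m.
sinθ₁ = 0/√(0²+0.174²) = 0.0000; sinθ₂ = 0.671/√(0.671²+0.174²) = 0.9680.
B = (4π×10⁻⁷ × 8.56) / (4π × 0.174) × (0.0000 + 0.9680) = 4.76×10⁻⁶ T.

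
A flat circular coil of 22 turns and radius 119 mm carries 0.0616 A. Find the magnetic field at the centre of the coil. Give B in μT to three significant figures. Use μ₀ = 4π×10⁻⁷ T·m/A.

B ≈ 7.16 μT

For an N-turn flat coil, B = Nμ₀I/(2R) with R = 0.119 m.
B = 22 × 3.25×10⁻⁷ T = 7.16×10⁻⁶ T.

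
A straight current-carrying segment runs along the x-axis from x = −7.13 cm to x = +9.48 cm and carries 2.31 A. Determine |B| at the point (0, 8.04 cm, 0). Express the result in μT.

B ≈ 4.10 μT

For a finite straight segment, B = (μ₀I/4πd)(sinθ₁ + sinθ₂), where θ₁, θ₂ are the angles from the perpendicular to each end.
The perpendicular distance is d = 0.0804 m; the end-offsets along the wire are a = 0.0713 m and b = 0.0948 m.
sinθ₁ = 0.0713/√(0.0713²+0.0804²) = 0.6635; sinθ₂ = 0.0948/√(0.0948²+0.0804²) = 0.7627.
B = (4π×10⁻⁷ × 2.31) / (4π × 0.0804) × (0.6635 + 0.7627) = 4.10×10⁻⁶ T.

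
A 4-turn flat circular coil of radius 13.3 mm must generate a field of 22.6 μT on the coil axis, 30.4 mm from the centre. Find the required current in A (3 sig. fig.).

For an N-turn coil, B = Nμ₀IR²/[2(R²+z²)^(3/2)] with R = 0.0133 m, z = 0.0304 m, so I = 2B(R²+z²)^(3/2)/(Nμ₀R²) = 2 × 2.26×10⁻⁵ × 3.65×10⁻⁵ / (4 × 4π×10⁻⁷ × 0.0001769) = 1.86 A.

I ≈ 1.86 A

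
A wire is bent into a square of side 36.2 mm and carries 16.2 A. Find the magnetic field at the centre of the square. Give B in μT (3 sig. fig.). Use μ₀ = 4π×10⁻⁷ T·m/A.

Each side is a finite straight segment at perpendicular distance d = a/(2 tan(π/4)) = 0.0181 m from the centre, with end-angles ±π/4.
One side contributes B₁ = (μ₀I/4πd)·2 sin(π/4) = 1.27×10⁻⁴ T.
All 4 sides add in the same direction: B = 4 × 1.27×10⁻⁴ = 5.06×10⁻⁴ T.

B ≈ 506 μT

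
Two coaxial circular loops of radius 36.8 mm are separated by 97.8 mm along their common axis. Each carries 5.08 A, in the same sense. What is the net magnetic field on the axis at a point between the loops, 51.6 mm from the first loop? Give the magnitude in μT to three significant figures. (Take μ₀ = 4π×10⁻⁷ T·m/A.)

B ≈ 38.0 μT

Each loop contributes B = μ₀IR²/[2(R²+z²)^(3/2)] on the axis, with z measured from that loop.
Loop 1 (z = 0.0516 m): B₁ = 1.70×10⁻⁵ T. Loop 2 (z = 0.0462 m): B₂ = 2.10×10⁻⁵ T.
The fields add: B = B₁ + B₂ = 3.80×10⁻⁵ T.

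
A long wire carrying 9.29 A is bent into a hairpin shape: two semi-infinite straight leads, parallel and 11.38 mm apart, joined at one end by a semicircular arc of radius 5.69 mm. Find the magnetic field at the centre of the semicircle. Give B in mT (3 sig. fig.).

B ≈ 0.839 mT

The semicircular arc contributes B_arc = μ₀I·π/(4πR) = μ₀I/(4R) = 5.13×10⁻⁴ T.
Each semi-infinite lead is at perpendicular distance R = 0.00569 m from the centre, with the perpendicular foot at its near end, so it contributes μ₀I/(4πR); both point the same way, together 3.27×10⁻⁴ T.
Arc and leads all point the same direction: B = 5.13×10⁻⁴ + 3.27×10⁻⁴ = 8.39×10⁻⁴ T.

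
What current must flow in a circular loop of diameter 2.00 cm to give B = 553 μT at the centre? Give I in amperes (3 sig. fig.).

I ≈ 8.80 A

At the centre of a circular loop B = μ₀I/(2R), so I = 2RB/μ₀.
With R = 0.01 m, I = 2 × 0.01 × 5.53×10⁻⁴ / (4π×10⁻⁷) = 8.80 A.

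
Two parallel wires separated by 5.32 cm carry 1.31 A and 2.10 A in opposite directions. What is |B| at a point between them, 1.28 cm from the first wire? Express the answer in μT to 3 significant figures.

B ≈ 30.9 μT

Each long wire gives B = μ₀I/(2πd). Distances are d₁ = 0.0128 m and d₂ = 0.0404 m.
B₁ = 2.05×10⁻⁵ T, B₂ = 1.04×10⁻⁵ T.
Between antiparallel currents both contributions point the same way, so they add. B = B₁ + B₂ = 2.05×10⁻⁵ + 1.04×10⁻⁵ = 3.09×10⁻⁵ T.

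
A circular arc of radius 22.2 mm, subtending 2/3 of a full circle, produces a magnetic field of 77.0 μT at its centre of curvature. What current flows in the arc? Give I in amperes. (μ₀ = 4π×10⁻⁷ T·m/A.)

I ≈ 4.08 A

For a circular arc, B = μ₀Iφ/(4πR) with φ in radians; here φ = 4.189 rad.
So I = 4πRB/(μ₀φ) = 4π × 0.0222 × 7.70×10⁻⁵ / (4π×10⁻⁷ × 4.189) = 4.08 A.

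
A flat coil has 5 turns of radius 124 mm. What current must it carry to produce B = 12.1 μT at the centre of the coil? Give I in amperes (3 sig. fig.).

For an N-turn coil, B = Nμ₀I/(2R) with R = 0.124 m, so I = 2RB/(Nμ₀) = 2 × 0.124 × 1.21×10⁻⁵ / (5 × 4π×10⁻⁷) = 0.478 A.

I ≈ 0.478 A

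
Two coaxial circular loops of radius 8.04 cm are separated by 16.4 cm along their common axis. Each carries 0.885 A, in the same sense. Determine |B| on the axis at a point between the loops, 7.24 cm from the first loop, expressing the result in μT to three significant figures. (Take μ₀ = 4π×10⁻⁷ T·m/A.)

B ≈ 4.82 μT

Each loop contributes B = μ₀IR²/[2(R²+z²)^(3/2)] on the axis, with z measured from that loop.
Loop 1 (z = 0.0724 m): B₁ = 2.84×10⁻⁶ T. Loop 2 (z = 0.0916 m): B₂ = 1.99×10⁻⁶ T.
The fields add: B = B₁ + B₂ = 4.82×10⁻⁶ T.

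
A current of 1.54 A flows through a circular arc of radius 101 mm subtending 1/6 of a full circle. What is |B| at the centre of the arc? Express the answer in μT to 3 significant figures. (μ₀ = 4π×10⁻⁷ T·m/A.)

The Biot–Savart field of a circular arc at its centre is B = μ₀Iφ/(4πR), with φ = 1.047 rad.
B = (4π×10⁻⁷ × 1.54 × 1.047) / (4π × 0.101) = 1.60×10⁻⁶ T.

B ≈ 1.60 μT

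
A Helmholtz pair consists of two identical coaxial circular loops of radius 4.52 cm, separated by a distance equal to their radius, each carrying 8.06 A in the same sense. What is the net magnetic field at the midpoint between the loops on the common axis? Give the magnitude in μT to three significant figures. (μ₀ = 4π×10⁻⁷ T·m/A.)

B ≈ 160 μT

Each loop contributes B = μ₀IR²/[2(R²+z²)^(3/2)] on the axis, with z measured from that loop.
Loop 1 (z = 0.0226 m): B₁ = 8.02×10⁻⁵ T. Loop 2 (z = 0.0226 m): B₂ = 8.02×10⁻⁵ T.
The fields add: B = B₁ + B₂ = 1.60×10⁻⁴ T.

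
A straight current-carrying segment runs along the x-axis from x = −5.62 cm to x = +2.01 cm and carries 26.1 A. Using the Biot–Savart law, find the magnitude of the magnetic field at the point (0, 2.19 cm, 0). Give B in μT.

For a finite straight segment, B = (μ₀I/4πd)(sinθ₁ + sinθ₂), where θ₁, θ₂ are the angles from the perpendicular to each end.
The perpendicular distance is d = 0.0219 m; the end-offsets along the wire are a = 0.0562 m and b = 0.0201 m.
sinθ₁ = 0.0562/√(0.0562²+0.0219²) = 0.9318; sinθ₂ = 0.0201/√(0.0201²+0.0219²) = 0.6762.
B = (4π×10⁻⁷ × 26.1) / (4π × 0.0219) × (0.9318 + 0.6762) = 1.92×10⁻⁴ T.

B ≈ 192 μT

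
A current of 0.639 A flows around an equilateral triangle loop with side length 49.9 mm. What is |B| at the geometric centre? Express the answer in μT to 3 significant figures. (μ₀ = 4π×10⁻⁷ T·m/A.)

B ≈ 23.1 μT

Each side is a finite straight segment at perpendicular distance d = a/(2 tan(π/3)) = 0.0144 m from the centre, with end-angles ±π/3.
One side contributes B₁ = (μ₀I/4πd)·2 sin(π/3) = 7.68×10⁻⁶ T.
All 3 sides add in the same direction: B = 3 × 7.68×10⁻⁶ = 2.31×10⁻⁵ T.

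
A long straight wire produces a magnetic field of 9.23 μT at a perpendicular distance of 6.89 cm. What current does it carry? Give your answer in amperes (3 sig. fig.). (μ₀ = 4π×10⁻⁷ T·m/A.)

For a long straight wire B = μ₀I/(2πd), so I = 2πdB/μ₀.
I = 2π × 0.0689 × 9.23×10⁻⁶ / (4π×10⁻⁷) = 3.18 A.

I ≈ 3.18 A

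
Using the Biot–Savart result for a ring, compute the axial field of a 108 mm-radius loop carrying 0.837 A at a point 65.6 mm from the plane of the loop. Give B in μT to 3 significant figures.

B ≈ 3.04 μT

On the axis of a circular loop, B = μ₀IR² / [2(R²+z²)^(3/2)].
R² + z² = (0.108)² + (0.0656)² = 0.01597 m², and (R²+z²)^(3/2) = 2.02×10⁻³ m³.
B = (4π×10⁻⁷ × 0.837 × 0.01166) / (2 × 2.02×10⁻³) = 3.04×10⁻⁶ T.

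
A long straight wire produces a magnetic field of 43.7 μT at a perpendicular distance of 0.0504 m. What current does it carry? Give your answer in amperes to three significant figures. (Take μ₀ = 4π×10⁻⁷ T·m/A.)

I ≈ 11.0 A

For a long straight wire B = μ₀I/(2πd), so I = 2πdB/μ₀.
I = 2π × 0.0504 × 4.37×10⁻⁵ / (4π×10⁻⁷) = 11.0 A.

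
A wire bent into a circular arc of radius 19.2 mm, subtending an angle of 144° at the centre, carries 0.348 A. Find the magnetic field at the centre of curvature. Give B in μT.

B ≈ 4.56 μT

The Biot–Savart field of a circular arc at its centre is B = μ₀Iφ/(4πR), with φ = 2.513 rad.
B = (4π×10⁻⁷ × 0.348 × 2.513) / (4π × 0.0192) = 4.56×10⁻⁶ T.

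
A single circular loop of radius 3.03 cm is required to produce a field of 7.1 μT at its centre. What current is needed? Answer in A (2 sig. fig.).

I ≈ 0.34 A

At the centre of a circular loop B = μ₀I/(2R), so I = 2RB/μ₀.
With R = 0.0303 m, I = 2 × 0.0303 × 7.10×10⁻⁶ / (4π×10⁻⁷) = 0.342 A.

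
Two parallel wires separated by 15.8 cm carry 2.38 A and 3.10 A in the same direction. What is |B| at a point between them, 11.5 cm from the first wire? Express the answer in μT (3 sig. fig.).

B ≈ 10.3 μT

Each long wire gives B = μ₀I/(2πd). Distances are d₁ = 0.115 m and d₂ = 0.043 m.
B₁ = 4.14×10⁻⁶ T, B₂ = 1.44×10⁻⁵ T.
Between parallel currents the two contributions point in opposite directions, so they subtract. B = |B₁ − B₂| = |4.14×10⁻⁶ − 1.44×10⁻⁵| = 1.03×10⁻⁵ T.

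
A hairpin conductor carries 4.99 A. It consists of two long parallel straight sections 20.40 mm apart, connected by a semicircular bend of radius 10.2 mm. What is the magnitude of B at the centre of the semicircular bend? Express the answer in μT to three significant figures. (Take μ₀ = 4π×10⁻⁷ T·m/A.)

The semicircular arc contributes B_arc = μ₀I·π/(4πR) = μ₀I/(4R) = 1.54×10⁻⁴ T.
Each semi-infinite lead is at perpendicular distance R = 0.0102 m from the centre, with the perpendicular foot at its near end, so it contributes μ₀I/(4πR); both point the same way, together 9.78×10⁻⁵ T.
Arc and leads all point the same direction: B = 1.54×10⁻⁴ + 9.78×10⁻⁵ = 2.52×10⁻⁴ T.

B ≈ 252 μT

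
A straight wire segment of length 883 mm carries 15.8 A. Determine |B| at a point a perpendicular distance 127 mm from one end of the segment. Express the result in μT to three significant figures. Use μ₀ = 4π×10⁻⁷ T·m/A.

For a finite straight segment, B = (μ₀I/4πd)(sinθ₁ + sinθ₂), where θ₁, θ₂ are the angles from the perpendicular to each end.
The perpendicular foot is at one end, so the two end-offsets along the wire are 0 and L = 0.883 m.
sinθ₁ = 0/√(0²+0.127²) = 0.0000; sinθ₂ = 0.883/√(0.883²+0.127²) = 0.9898.
B = (4π×10⁻⁷ × 15.8) / (4π × 0.127) × (0.0000 + 0.9898) = 1.23×10⁻⁵ T.

B ≈ 12.3 μT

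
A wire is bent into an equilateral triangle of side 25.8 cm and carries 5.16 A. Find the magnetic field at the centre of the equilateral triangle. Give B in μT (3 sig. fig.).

Each side is a finite straight segment at perpendicular distance d = a/(2 tan(π/3)) = 0.07448 m from the centre, with end-angles ±π/3.
One side contributes B₁ = (μ₀I/4πd)·2 sin(π/3) = 1.20×10⁻⁵ T.
All 3 sides add in the same direction: B = 3 × 1.20×10⁻⁵ = 3.60×10⁻⁵ T.

B ≈ 36.0 μT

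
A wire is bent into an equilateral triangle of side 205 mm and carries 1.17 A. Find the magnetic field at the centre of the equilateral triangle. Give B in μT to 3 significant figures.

B ≈ 10.3 μT

Each side is a finite straight segment at perpendicular distance d = a/(2 tan(π/3)) = 0.05918 m from the centre, with end-angles ±π/3.
One side contributes B₁ = (μ₀I/4πd)·2 sin(π/3) = 3.42×10⁻⁶ T.
All 3 sides add in the same direction: B = 3 × 3.42×10⁻⁶ = 1.03×10⁻⁵ T.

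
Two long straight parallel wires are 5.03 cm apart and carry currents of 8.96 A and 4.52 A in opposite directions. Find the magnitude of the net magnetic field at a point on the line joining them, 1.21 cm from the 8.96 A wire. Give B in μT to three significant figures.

B ≈ 172 μT

Each long wire gives B = μ₀I/(2πd). Distances are d₁ = 0.0121 m and d₂ = 0.0382 m.
B₁ = 1.48×10⁻⁴ T, B₂ = 2.37×10⁻⁵ T.
Between antiparallel currents both contributions point the same way, so they add. B = B₁ + B₂ = 1.48×10⁻⁴ + 2.37×10⁻⁵ = 1.72×10⁻⁴ T.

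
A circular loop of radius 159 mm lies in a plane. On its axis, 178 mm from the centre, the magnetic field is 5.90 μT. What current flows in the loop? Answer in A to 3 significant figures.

I ≈ 5.05 A

On the axis of a loop, B = μ₀IR²/[2(R²+z²)^(3/2)], so I = 2B(R²+z²)^(3/2)/(μ₀R²).
R² + z² = 0.02528 + 0.03168 = 0.05697 m²; raised to 3/2 gives 1.36×10⁻² m³.
I = 2 × 5.90×10⁻⁶ × 1.36×10⁻² / (1.26×10⁻⁶ × 0.02528) = 5.05 A.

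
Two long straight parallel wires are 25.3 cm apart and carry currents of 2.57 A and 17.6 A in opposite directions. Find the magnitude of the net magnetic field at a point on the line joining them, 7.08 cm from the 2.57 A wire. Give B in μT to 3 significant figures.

Each long wire gives B = μ₀I/(2πd). Distances are d₁ = 0.0708 m and d₂ = 0.1822 m.
B₁ = 7.26×10⁻⁶ T, B₂ = 1.93×10⁻⁵ T.
Between antiparallel currents both contributions point the same way, so they add. B = B₁ + B₂ = 7.26×10⁻⁶ + 1.93×10⁻⁵ = 2.66×10⁻⁵ T.

B ≈ 26.6 μT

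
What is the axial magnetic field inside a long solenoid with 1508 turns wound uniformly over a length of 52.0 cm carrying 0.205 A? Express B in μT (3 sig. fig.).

Inside a long solenoid, B = μ₀nI with n = 2900 turns/m.
B = 4π×10⁻⁷ × 2900 × 0.205 = 7.47×10⁻⁴ T.

B ≈ 747 μT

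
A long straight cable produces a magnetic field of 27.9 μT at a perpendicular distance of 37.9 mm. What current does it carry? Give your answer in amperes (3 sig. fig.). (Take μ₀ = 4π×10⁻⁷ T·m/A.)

For a long straight wire B = μ₀I/(2πd), so I = 2πdB/μ₀.
I = 2π × 0.0379 × 2.79×10⁻⁵ / (4π×10⁻⁷) = 5.29 A.

I ≈ 5.29 A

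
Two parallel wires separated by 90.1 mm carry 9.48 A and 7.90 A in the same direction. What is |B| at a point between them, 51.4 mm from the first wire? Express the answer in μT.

B ≈ 3.94 μT

Each long wire gives B = μ₀I/(2πd). Distances are d₁ = 0.0514 m and d₂ = 0.0387 m.
B₁ = 3.69×10⁻⁵ T, B₂ = 4.08×10⁻⁵ T.
Between parallel currents the two contributions point in opposite directions, so they subtract. B = |B₁ − B₂| = |3.69×10⁻⁵ − 4.08×10⁻⁵| = 3.94×10⁻⁶ T.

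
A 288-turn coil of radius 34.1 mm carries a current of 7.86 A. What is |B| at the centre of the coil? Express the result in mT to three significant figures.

B ≈ 41.7 mT

For an N-turn flat coil, B = Nμ₀I/(2R) with R = 0.0341 m.
B = 288 × 1.45×10⁻⁴ T = 4.17×10⁻² T.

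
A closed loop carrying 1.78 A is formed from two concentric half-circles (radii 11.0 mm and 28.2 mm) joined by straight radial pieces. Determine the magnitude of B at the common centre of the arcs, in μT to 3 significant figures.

The radial connectors point toward the centre, so dl × r̂ = 0 and they contribute nothing.
Each semicircle gives μ₀I/(4R): inner arc 5.08×10⁻⁵ T, outer arc 1.98×10⁻⁵ T.
The two arcs carry current in opposite angular senses, so their fields oppose: B = |5.08×10⁻⁵ − 1.98×10⁻⁵| = 3.10×10⁻⁵ T.

B ≈ 31.0 μT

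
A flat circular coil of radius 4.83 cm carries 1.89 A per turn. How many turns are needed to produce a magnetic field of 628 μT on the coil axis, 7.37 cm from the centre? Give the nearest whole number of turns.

For an N-turn coil, B = Nμ₀IR²/[2(R²+z²)^(3/2)]. A single turn gives B₁ = 4.05×10⁻⁶ T with R = 0.0483 m, z = 0.0737 m.
N = B/B₁ = 6.28×10⁻⁴ / 4.05×10⁻⁶ = 155.10.

N = 155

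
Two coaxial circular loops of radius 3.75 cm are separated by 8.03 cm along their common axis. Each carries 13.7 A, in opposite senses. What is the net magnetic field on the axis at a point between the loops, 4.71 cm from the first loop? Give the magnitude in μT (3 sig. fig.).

B ≈ 40.9 μT

Each loop contributes B = μ₀IR²/[2(R²+z²)^(3/2)] on the axis, with z measured from that loop.
Loop 1 (z = 0.0471 m): B₁ = 5.55×10⁻⁵ T. Loop 2 (z = 0.0332 m): B₂ = 9.63×10⁻⁵ T.
The fields oppose: B = |B₁ − B₂| = 4.09×10⁻⁵ T.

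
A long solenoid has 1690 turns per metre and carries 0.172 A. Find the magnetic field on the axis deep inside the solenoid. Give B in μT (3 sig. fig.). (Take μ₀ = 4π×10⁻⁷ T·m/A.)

Inside a long solenoid, B = μ₀nI with n = 1690 turns/m.
B = 4π×10⁻⁷ × 1690 × 0.172 = 3.65×10⁻⁴ T.

B ≈ 365 μT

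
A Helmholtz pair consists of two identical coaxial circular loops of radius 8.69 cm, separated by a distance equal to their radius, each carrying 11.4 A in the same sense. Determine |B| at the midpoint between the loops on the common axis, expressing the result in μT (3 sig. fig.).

Each loop contributes B = μ₀IR²/[2(R²+z²)^(3/2)] on the axis, with z measured from that loop.
Loop 1 (z = 0.04345 m): B₁ = 5.90×10⁻⁵ T. Loop 2 (z = 0.04345 m): B₂ = 5.90×10⁻⁵ T.
The fields add: B = B₁ + B₂ = 1.18×10⁻⁴ T.

B ≈ 118 μT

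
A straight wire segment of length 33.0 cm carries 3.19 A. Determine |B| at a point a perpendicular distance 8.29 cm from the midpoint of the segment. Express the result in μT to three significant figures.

For a finite straight segment, B = (μ₀I/4πd)(sinθ₁ + sinθ₂), where θ₁, θ₂ are the angles from the perpendicular to each end.
The perpendicular from the point meets the wire at its midpoint, so each end is L/2 = 0.165 m away along the wire.
sinθ₁ = 0.165/√(0.165²+0.0829²) = 0.8936; sinθ₂ = 0.165/√(0.165²+0.0829²) = 0.8936.
B = (4π×10⁻⁷ × 3.19) / (4π × 0.0829) × (0.8936 + 0.8936) = 6.88×10⁻⁶ T.

B ≈ 6.88 μT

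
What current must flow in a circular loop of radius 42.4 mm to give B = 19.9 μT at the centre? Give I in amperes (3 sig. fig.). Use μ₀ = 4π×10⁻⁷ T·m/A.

I ≈ 1.34 A

At the centre of a circular loop B = μ₀I/(2R), so I = 2RB/μ₀.
With R = 0.0424 m, I = 2 × 0.0424 × 1.99×10⁻⁵ / (4π×10⁻⁷) = 1.34 A.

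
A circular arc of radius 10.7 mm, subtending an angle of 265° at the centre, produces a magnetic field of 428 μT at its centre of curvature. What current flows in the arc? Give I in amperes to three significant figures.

For a circular arc, B = μ₀Iφ/(4πR) with φ in radians; here φ = 4.625 rad.
So I = 4πRB/(μ₀φ) = 4π × 0.0107 × 4.28×10⁻⁴ / (4π×10⁻⁷ × 4.625) = 9.90 A.

I ≈ 9.90 A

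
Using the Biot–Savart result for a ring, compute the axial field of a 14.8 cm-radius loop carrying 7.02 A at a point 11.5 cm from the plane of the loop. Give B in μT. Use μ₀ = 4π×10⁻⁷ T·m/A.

On the axis of a circular loop, B = μ₀IR² / [2(R²+z²)^(3/2)].
R² + z² = (0.148)² + (0.115)² = 0.03513 m², and (R²+z²)^(3/2) = 6.58×10⁻³ m³.
B = (4π×10⁻⁷ × 7.02 × 0.0219) / (2 × 6.58×10⁻³) = 1.47×10⁻⁵ T.

B ≈ 14.7 μT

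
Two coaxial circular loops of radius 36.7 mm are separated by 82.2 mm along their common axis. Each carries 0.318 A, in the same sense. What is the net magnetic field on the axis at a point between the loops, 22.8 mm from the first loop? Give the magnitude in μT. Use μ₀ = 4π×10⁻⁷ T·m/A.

Each loop contributes B = μ₀IR²/[2(R²+z²)^(3/2)] on the axis, with z measured from that loop.
Loop 1 (z = 0.0228 m): B₁ = 3.34×10⁻⁶ T. Loop 2 (z = 0.0594 m): B₂ = 7.91×10⁻⁷ T.
The fields add: B = B₁ + B₂ = 4.13×10⁻⁶ T.

B ≈ 4.13 μT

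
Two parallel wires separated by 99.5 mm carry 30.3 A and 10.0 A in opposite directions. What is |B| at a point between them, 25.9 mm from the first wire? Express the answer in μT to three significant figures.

Each long wire gives B = μ₀I/(2πd). Distances are d₁ = 0.0259 m and d₂ = 0.0736 m.
B₁ = 2.34×10⁻⁴ T, B₂ = 2.72×10⁻⁵ T.
Between antiparallel currents both contributions point the same way, so they add. B = B₁ + B₂ = 2.34×10⁻⁴ + 2.72×10⁻⁵ = 2.61×10⁻⁴ T.

B ≈ 261 μT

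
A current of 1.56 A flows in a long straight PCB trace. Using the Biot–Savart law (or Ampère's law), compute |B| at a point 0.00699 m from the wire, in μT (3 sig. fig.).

B ≈ 44.6 μT

For an infinitely long straight wire, B = μ₀I/(2πd).
B = (4π×10⁻⁷ × 1.56) / (2π × 0.00699) = 4.46×10⁻⁵ T.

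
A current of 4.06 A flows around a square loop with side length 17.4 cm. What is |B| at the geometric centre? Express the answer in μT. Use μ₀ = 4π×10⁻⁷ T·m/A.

B ≈ 26.4 μT

Each side is a finite straight segment at perpendicular distance d = a/(2 tan(π/4)) = 0.087 m from the centre, with end-angles ±π/4.
One side contributes B₁ = (μ₀I/4πd)·2 sin(π/4) = 6.60×10⁻⁶ T.
All 4 sides add in the same direction: B = 4 × 6.60×10⁻⁶ = 2.64×10⁻⁵ T.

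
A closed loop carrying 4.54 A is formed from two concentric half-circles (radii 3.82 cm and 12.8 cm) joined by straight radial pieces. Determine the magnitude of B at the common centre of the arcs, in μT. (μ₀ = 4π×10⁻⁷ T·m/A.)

B ≈ 26.2 μT

The radial connectors point toward the centre, so dl × r̂ = 0 and they contribute nothing.
Each semicircle gives μ₀I/(4R): inner arc 3.73×10⁻⁵ T, outer arc 1.11×10⁻⁵ T.
The two arcs carry current in opposite angular senses, so their fields oppose: B = |3.73×10⁻⁵ − 1.11×10⁻⁵| = 2.62×10⁻⁵ T.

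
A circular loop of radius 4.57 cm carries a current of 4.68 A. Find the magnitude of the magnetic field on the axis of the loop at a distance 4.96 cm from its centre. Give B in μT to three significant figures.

B ≈ 20.0 μT

On the axis of a circular loop, B = μ₀IR² / [2(R²+z²)^(3/2)].
R² + z² = (0.0457)² + (0.0496)² = 0.004549 m², and (R²+z²)^(3/2) = 3.07×10⁻⁴ m³.
B = (4π×10⁻⁷ × 4.68 × 0.002088) / (2 × 3.07×10⁻⁴) = 2.00×10⁻⁵ T.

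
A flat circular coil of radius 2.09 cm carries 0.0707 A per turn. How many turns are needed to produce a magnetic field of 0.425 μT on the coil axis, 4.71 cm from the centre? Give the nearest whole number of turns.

For an N-turn coil, B = Nμ₀IR²/[2(R²+z²)^(3/2)]. A single turn gives B₁ = 1.42×10⁻⁷ T with R = 0.0209 m, z = 0.0471 m.
N = B/B₁ = 4.25×10⁻⁷ / 1.42×10⁻⁷ = 3.00.

N = 3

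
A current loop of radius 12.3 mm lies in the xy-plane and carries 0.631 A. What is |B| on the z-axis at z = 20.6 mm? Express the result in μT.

On the axis of a circular loop, B = μ₀IR² / [2(R²+z²)^(3/2)].
R² + z² = (0.0123)² + (0.0206)² = 0.0005757 m², and (R²+z²)^(3/2) = 1.38×10⁻⁵ m³.
B = (4π×10⁻⁷ × 0.631 × 0.0001513) / (2 × 1.38×10⁻⁵) = 4.34×10⁻⁶ T.

B ≈ 4.34 μT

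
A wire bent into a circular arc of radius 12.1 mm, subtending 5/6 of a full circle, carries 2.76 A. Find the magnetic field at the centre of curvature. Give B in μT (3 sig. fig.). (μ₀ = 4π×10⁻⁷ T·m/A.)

The Biot–Savart field of a circular arc at its centre is B = μ₀Iφ/(4πR), with φ = 5.236 rad.
B = (4π×10⁻⁷ × 2.76 × 5.236) / (4π × 0.0121) = 1.19×10⁻⁴ T.

B ≈ 119 μT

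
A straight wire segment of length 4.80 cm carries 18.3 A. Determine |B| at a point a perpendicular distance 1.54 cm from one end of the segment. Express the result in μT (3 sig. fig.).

B ≈ 113 μT

For a finite straight segment, B = (μ₀I/4πd)(sinθ₁ + sinθ₂), where θ₁, θ₂ are the angles from the perpendicular to each end.
The perpendicular foot is at one end, so the two end-offsets along the wire are 0 and L = 0.048 m.
sinθ₁ = 0/√(0²+0.0154²) = 0.0000; sinθ₂ = 0.048/√(0.048²+0.0154²) = 0.9522.
B = (4π×10⁻⁷ × 18.3) / (4π × 0.0154) × (0.0000 + 0.9522) = 1.13×10⁻⁴ T.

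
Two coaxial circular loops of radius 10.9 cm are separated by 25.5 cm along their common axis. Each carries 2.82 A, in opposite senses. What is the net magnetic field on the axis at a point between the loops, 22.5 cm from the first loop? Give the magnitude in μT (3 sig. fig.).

B ≈ 13.2 μT

Each loop contributes B = μ₀IR²/[2(R²+z²)^(3/2)] on the axis, with z measured from that loop.
Loop 1 (z = 0.225 m): B₁ = 1.35×10⁻⁶ T. Loop 2 (z = 0.03 m): B₂ = 1.46×10⁻⁵ T.
The fields oppose: B = |B₁ − B₂| = 1.32×10⁻⁵ T.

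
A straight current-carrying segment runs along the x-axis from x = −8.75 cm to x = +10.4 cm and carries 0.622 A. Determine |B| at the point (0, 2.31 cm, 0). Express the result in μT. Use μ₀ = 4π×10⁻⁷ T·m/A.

For a finite straight segment, B = (μ₀I/4πd)(sinθ₁ + sinθ₂), where θ₁, θ₂ are the angles from the perpendicular to each end.
The perpendicular distance is d = 0.0231 m; the end-offsets along the wire are a = 0.0875 m and b = 0.104 m.
sinθ₁ = 0.0875/√(0.0875²+0.0231²) = 0.9669; sinθ₂ = 0.104/√(0.104²+0.0231²) = 0.9762.
B = (4π×10⁻⁷ × 0.622) / (4π × 0.0231) × (0.9669 + 0.9762) = 5.23×10⁻⁶ T.

B ≈ 5.23 μT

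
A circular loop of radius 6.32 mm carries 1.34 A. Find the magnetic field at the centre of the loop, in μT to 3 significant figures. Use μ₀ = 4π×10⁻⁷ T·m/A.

B ≈ 133 μT

At the centre of a circular loop the Biot–Savart law gives B = μ₀I/(2R).
B = (4π×10⁻⁷ × 1.34) / (2 × 0.00632) = 1.33×10⁻⁴ T.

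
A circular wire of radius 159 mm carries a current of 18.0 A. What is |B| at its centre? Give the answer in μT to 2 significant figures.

At the centre of a circular loop the Biot–Savart law gives B = μ₀I/(2R).
B = (4π×10⁻⁷ × 18.0) / (2 × 0.159) = 7.11×10⁻⁵ T.

B ≈ 71 μT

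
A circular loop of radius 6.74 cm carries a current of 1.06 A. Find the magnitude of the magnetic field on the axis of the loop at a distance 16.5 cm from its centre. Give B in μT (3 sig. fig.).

On the axis of a circular loop, B = μ₀IR² / [2(R²+z²)^(3/2)].
R² + z² = (0.0674)² + (0.165)² = 0.03177 m², and (R²+z²)^(3/2) = 5.66×10⁻³ m³.
B = (4π×10⁻⁷ × 1.06 × 0.004543) / (2 × 5.66×10⁻³) = 5.34×10⁻⁷ T.

B ≈ 0.534 μT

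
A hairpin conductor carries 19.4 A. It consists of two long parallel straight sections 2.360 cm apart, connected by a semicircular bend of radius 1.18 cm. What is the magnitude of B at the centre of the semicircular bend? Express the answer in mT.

B ≈ 0.845 mT

The semicircular arc contributes B_arc = μ₀I·π/(4πR) = μ₀I/(4R) = 5.16×10⁻⁴ T.
Each semi-infinite lead is at perpendicular distance R = 0.0118 m from the centre, with the perpendicular foot at its near end, so it contributes μ₀I/(4πR); both point the same way, together 3.29×10⁻⁴ T.
Arc and leads all point the same direction: B = 5.16×10⁻⁴ + 3.29×10⁻⁴ = 8.45×10⁻⁴ T.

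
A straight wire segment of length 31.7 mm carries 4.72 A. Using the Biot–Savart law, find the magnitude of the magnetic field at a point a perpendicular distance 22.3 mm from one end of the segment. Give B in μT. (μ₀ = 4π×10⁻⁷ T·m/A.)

B ≈ 17.3 μT

For a finite straight segment, B = (μ₀I/4πd)(sinθ₁ + sinθ₂), where θ₁, θ₂ are the angles from the perpendicular to each end.
The perpendicular foot is at one end, so the two end-offsets along the wire are 0 and L = 0.0317 m.
sinθ₁ = 0/√(0²+0.0223²) = 0.0000; sinθ₂ = 0.0317/√(0.0317²+0.0223²) = 0.8179.
B = (4π×10⁻⁷ × 4.72) / (4π × 0.0223) × (0.0000 + 0.8179) = 1.73×10⁻⁵ T.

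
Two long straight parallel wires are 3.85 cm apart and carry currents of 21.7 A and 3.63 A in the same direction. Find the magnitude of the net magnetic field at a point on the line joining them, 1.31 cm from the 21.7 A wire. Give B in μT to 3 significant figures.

B ≈ 303 μT

Each long wire gives B = μ₀I/(2πd). Distances are d₁ = 0.0131 m and d₂ = 0.0254 m.
B₁ = 3.31×10⁻⁴ T, B₂ = 2.86×10⁻⁵ T.
Between parallel currents the two contributions point in opposite directions, so they subtract. B = |B₁ − B₂| = |3.31×10⁻⁴ − 2.86×10⁻⁵| = 3.03×10⁻⁴ T.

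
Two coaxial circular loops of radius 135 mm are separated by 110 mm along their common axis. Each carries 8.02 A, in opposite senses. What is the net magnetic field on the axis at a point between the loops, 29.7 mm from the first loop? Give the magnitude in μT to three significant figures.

Each loop contributes B = μ₀IR²/[2(R²+z²)^(3/2)] on the axis, with z measured from that loop.
Loop 1 (z = 0.0297 m): B₁ = 3.48×10⁻⁵ T. Loop 2 (z = 0.0803 m): B₂ = 2.37×10⁻⁵ T.
The fields oppose: B = |B₁ − B₂| = 1.11×10⁻⁵ T.

B ≈ 11.1 μT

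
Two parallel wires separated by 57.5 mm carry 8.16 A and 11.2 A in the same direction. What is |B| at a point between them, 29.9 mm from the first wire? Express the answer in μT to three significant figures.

Each long wire gives B = μ₀I/(2πd). Distances are d₁ = 0.0299 m and d₂ = 0.0276 m.
B₁ = 5.46×10⁻⁵ T, B₂ = 8.12×10⁻⁵ T.
Between parallel currents the two contributions point in opposite directions, so they subtract. B = |B₁ − B₂| = |5.46×10⁻⁵ − 8.12×10⁻⁵| = 2.66×10⁻⁵ T.

B ≈ 26.6 μT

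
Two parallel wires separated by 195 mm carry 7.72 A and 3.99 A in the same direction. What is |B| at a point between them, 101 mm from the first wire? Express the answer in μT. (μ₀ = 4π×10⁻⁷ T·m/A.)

B ≈ 6.80 μT

Each long wire gives B = μ₀I/(2πd). Distances are d₁ = 0.101 m and d₂ = 0.094 m.
B₁ = 1.53×10⁻⁵ T, B₂ = 8.49×10⁻⁶ T.
Between parallel currents the two contributions point in opposite directions, so they subtract. B = |B₁ − B₂| = |1.53×10⁻⁵ − 8.49×10⁻⁶| = 6.80×10⁻⁶ T.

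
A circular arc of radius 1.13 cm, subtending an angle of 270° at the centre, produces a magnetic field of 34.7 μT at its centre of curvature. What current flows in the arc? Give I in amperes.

For a circular arc, B = μ₀Iφ/(4πR) with φ in radians; here φ = 4.712 rad.
So I = 4πRB/(μ₀φ) = 4π × 0.0113 × 3.47×10⁻⁵ / (4π×10⁻⁷ × 4.712) = 0.832 A.

I ≈ 0.832 A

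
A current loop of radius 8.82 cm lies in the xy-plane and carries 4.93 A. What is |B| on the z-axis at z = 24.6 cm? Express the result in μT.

B ≈ 1.35 μT

On the axis of a circular loop, B = μ₀IR² / [2(R²+z²)^(3/2)].
R² + z² = (0.0882)² + (0.246)² = 0.0683 m², and (R²+z²)^(3/2) = 1.78×10⁻² m³.
B = (4π×10⁻⁷ × 4.93 × 0.007779) / (2 × 1.78×10⁻²) = 1.35×10⁻⁶ T.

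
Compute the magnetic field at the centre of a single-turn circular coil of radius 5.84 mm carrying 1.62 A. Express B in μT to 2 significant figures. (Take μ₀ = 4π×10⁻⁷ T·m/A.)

B ≈ 170 μT

At the centre of a circular loop the Biot–Savart law gives B = μ₀I/(2R).
B = (4π×10⁻⁷ × 1.62) / (2 × 0.00584) = 1.74×10⁻⁴ T.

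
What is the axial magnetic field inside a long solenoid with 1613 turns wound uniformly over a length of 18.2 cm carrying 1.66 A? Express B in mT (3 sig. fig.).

B ≈ 18.5 mT

Inside a long solenoid, B = μ₀nI with n = 8863 turns/m.
B = 4π×10⁻⁷ × 8863 × 1.66 = 1.85×10⁻² T.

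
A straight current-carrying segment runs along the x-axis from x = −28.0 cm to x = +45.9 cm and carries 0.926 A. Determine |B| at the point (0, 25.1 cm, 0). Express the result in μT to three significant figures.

For a finite straight segment, B = (μ₀I/4πd)(sinθ₁ + sinθ₂), where θ₁, θ₂ are the angles from the perpendicular to each end.
The perpendicular distance is d = 0.251 m; the end-offsets along the wire are a = 0.28 m and b = 0.459 m.
sinθ₁ = 0.28/√(0.28²+0.251²) = 0.7446; sinθ₂ = 0.459/√(0.459²+0.251²) = 0.8774.
B = (4π×10⁻⁷ × 0.926) / (4π × 0.251) × (0.7446 + 0.8774) = 5.98×10⁻⁷ T.

B ≈ 0.598 μT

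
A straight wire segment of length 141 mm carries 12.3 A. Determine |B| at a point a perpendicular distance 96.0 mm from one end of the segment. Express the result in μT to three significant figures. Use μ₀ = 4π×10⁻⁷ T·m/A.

For a finite straight segment, B = (μ₀I/4πd)(sinθ₁ + sinθ₂), where θ₁, θ₂ are the angles from the perpendicular to each end.
The perpendicular foot is at one end, so the two end-offsets along the wire are 0 and L = 0.141 m.
sinθ₁ = 0/√(0²+0.096²) = 0.0000; sinθ₂ = 0.141/√(0.141²+0.096²) = 0.8266.
B = (4π×10⁻⁷ × 12.3) / (4π × 0.096) × (0.0000 + 0.8266) = 1.06×10⁻⁵ T.

B ≈ 10.6 μT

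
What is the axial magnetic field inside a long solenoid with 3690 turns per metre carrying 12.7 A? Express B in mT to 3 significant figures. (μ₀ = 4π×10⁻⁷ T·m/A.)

B ≈ 58.9 mT

Inside a long solenoid, B = μ₀nI with n = 3690 turns/m.
B = 4π×10⁻⁷ × 3690 × 12.7 = 5.89×10⁻² T.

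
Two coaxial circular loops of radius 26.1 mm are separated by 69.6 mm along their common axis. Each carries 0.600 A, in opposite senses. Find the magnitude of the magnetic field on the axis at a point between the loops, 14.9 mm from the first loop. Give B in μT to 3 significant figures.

Each loop contributes B = μ₀IR²/[2(R²+z²)^(3/2)] on the axis, with z measured from that loop.
Loop 1 (z = 0.0149 m): B₁ = 9.46×10⁻⁶ T. Loop 2 (z = 0.0547 m): B₂ = 1.15×10⁻⁶ T.
The fields oppose: B = |B₁ − B₂| = 8.31×10⁻⁶ T.

B ≈ 8.31 μT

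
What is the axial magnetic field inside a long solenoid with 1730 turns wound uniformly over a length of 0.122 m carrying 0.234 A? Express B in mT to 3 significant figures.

Inside a long solenoid, B = μ₀nI with n = 1.418×10⁴ turns/m.
B = 4π×10⁻⁷ × 1.418×10⁴ × 0.234 = 4.17×10⁻³ T.

B ≈ 4.17 mT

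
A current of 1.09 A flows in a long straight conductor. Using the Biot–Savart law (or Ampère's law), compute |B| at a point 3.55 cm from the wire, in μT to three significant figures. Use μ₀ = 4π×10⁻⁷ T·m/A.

B ≈ 6.14 μT

For an infinitely long straight wire, B = μ₀I/(2πd).
B = (4π×10⁻⁷ × 1.09) / (2π × 0.0355) = 6.14×10⁻⁶ T.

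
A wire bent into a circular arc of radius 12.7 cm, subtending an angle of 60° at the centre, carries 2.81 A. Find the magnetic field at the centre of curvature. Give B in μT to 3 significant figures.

B ≈ 2.32 μT

The Biot–Savart field of a circular arc at its centre is B = μ₀Iφ/(4πR), with φ = 1.047 rad.
B = (4π×10⁻⁷ × 2.81 × 1.047) / (4π × 0.127) = 2.32×10⁻⁶ T.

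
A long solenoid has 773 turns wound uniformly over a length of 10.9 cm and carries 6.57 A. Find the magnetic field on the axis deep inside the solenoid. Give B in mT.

Inside a long solenoid, B = μ₀nI with n = 7092 turns/m.
B = 4π×10⁻⁷ × 7092 × 6.57 = 5.86×10⁻² T.

B ≈ 58.6 mT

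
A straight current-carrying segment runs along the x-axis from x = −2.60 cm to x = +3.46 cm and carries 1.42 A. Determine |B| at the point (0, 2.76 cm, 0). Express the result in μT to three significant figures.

For a finite straight segment, B = (μ₀I/4πd)(sinθ₁ + sinθ₂), where θ₁, θ₂ are the angles from the perpendicular to each end.
The perpendicular distance is d = 0.0276 m; the end-offsets along the wire are a = 0.026 m and b = 0.0346 m.
sinθ₁ = 0.026/√(0.026²+0.0276²) = 0.6857; sinθ₂ = 0.0346/√(0.0346²+0.0276²) = 0.7817.
B = (4π×10⁻⁷ × 1.42) / (4π × 0.0276) × (0.6857 + 0.7817) = 7.55×10⁻⁶ T.

B ≈ 7.55 μT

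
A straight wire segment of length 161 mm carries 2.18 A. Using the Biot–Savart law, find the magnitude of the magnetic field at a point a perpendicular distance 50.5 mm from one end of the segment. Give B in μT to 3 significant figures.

B ≈ 4.12 μT

For a finite straight segment, B = (μ₀I/4πd)(sinθ₁ + sinθ₂), where θ₁, θ₂ are the angles from the perpendicular to each end.
The perpendicular foot is at one end, so the two end-offsets along the wire are 0 and L = 0.161 m.
sinθ₁ = 0/√(0²+0.0505²) = 0.0000; sinθ₂ = 0.161/√(0.161²+0.0505²) = 0.9542.
B = (4π×10⁻⁷ × 2.18) / (4π × 0.0505) × (0.0000 + 0.9542) = 4.12×10⁻⁶ T.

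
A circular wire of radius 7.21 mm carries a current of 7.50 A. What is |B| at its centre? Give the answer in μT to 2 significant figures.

At the centre of a circular loop the Biot–Savart law gives B = μ₀I/(2R).
B = (4π×10⁻⁷ × 7.50) / (2 × 0.00721) = 6.54×10⁻⁴ T.

B ≈ 650 μT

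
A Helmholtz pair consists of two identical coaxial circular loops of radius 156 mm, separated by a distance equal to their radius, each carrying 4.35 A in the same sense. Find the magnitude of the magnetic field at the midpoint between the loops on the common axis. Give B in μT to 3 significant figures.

Each loop contributes B = μ₀IR²/[2(R²+z²)^(3/2)] on the axis, with z measured from that loop.
Loop 1 (z = 0.078 m): B₁ = 1.25×10⁻⁵ T. Loop 2 (z = 0.078 m): B₂ = 1.25×10⁻⁵ T.
The fields add: B = B₁ + B₂ = 2.51×10⁻⁵ T.

B ≈ 25.1 μT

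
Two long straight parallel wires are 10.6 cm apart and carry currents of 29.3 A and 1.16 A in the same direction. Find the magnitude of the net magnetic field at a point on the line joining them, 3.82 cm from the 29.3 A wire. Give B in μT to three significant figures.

Each long wire gives B = μ₀I/(2πd). Distances are d₁ = 0.0382 m and d₂ = 0.0678 m.
B₁ = 1.53×10⁻⁴ T, B₂ = 3.42×10⁻⁶ T.
Between parallel currents the two contributions point in opposite directions, so they subtract. B = |B₁ − B₂| = |1.53×10⁻⁴ − 3.42×10⁻⁶| = 1.50×10⁻⁴ T.

B ≈ 150 μT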